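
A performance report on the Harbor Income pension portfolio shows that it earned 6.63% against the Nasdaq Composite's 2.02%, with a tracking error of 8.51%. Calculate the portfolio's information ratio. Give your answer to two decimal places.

0.54

IR = (Rp − Rb) / TE = (6.63% − 2.02%) / 8.51% = 4.61% / 8.51% = 0.5417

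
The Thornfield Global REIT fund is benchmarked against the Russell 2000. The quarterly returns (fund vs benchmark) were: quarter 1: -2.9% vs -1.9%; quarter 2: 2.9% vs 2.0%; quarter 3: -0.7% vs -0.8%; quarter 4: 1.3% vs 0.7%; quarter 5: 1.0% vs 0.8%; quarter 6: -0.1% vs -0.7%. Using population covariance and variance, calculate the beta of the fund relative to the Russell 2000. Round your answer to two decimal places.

1.38

r̄p = 0.2500%,  r̄m = 0.0167%
Cov = Σ(rp − r̄p)(rm − r̄m) / 6 = 2.2708
Var(rm) = Σ(rm − r̄m)² / 6 = 1.6447
β = Cov / Var = 2.2708 / 1.6447 = 1.3807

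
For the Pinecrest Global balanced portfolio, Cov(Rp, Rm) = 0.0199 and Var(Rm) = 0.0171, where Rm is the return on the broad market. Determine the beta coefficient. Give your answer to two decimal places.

β = Cov(Rp, Rm) / Var(Rm) = 0.0199 / 0.0171 = 1.1637

1.16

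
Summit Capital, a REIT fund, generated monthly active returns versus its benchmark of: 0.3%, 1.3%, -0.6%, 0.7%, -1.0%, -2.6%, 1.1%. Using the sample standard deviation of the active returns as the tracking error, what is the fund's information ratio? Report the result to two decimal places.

Mean return r̄ = -0.80 / 7 = -0.1143%
Σ(r − r̄)² = 11.5086; sample σ = √(11.5086/6) = 1.3850%
IR = r̄ / tracking error = -0.1143 / 1.3850 = -0.0825

-0.08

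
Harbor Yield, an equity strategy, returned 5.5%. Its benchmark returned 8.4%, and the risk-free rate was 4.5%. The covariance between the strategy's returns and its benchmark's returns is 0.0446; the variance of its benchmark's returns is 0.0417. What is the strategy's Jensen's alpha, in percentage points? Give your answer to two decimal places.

β = Cov / Var = 0.0446 / 0.0417 = 1.0695
E[R] = Rf + β(Rm − Rf) = 4.5% + 1.0695 × (8.4% − 4.5%) = 8.6711%
α = Rp − E[R] = 5.5% − 8.6711% = -3.1711

-3.17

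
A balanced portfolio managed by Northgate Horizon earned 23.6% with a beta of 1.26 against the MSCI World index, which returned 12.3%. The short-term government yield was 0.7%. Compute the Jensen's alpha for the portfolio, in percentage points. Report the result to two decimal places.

8.28

CAPM expected return = Rf + β(Rm − Rf) = 0.7% + 1.26 × (12.3% − 0.7%) = 0.7 + 1.26 × 11.60 = 15.3160%
Jensen's α = Rp − E[R] = 23.6% − 15.3160% = 8.2840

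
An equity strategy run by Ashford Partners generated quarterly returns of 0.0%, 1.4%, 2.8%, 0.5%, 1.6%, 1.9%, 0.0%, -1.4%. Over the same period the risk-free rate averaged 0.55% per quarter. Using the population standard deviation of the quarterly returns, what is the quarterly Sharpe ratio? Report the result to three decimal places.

r̄ = (0 + 1.4 + 2.8 + 0.5 + 1.6 + 1.9 + 0 − 1.4) / 8 = 6.80 / 8 = 0.8500%
Σ(r − r̄)² = (0 − 0.8500)² + (1.4 − 0.8500)² + (2.8 − 0.8500)² + … = 12.4000
population σ = √(12.4000 / 8) = √1.5500 = 1.2450%
Sharpe = (r̄ − rf) / σ = (0.8500 − 0.55) / 1.2450 = 0.3000 / 1.2450 = 0.2410

0.241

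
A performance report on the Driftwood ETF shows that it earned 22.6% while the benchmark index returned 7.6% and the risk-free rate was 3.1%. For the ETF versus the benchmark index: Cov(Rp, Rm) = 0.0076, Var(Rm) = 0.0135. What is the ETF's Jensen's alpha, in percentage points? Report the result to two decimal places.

16.97

β = Cov / Var = 0.0076 / 0.0135 = 0.5630
E[R] = Rf + β(Rm − Rf) = 3.1% + 0.5630 × (7.6% − 3.1%) = 5.6335%
α = Rp − E[R] = 22.6% − 5.6335% = 16.9665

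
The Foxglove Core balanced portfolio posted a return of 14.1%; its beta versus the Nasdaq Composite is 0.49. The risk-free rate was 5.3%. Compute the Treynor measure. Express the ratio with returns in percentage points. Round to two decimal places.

Treynor = (Rp − Rf) / β = (14.1% − 5.3%) / 0.49 = 8.80 / 0.49 = 17.9592

17.96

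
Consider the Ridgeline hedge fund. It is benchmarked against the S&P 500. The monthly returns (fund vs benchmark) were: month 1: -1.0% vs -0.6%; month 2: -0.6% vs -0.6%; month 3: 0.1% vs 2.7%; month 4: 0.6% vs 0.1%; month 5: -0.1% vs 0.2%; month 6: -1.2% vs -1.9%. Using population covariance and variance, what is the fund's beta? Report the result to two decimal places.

0.30

r̄p = -0.3667%,  r̄m = -0.0167%
Cov = Σ(rp − r̄p)(rm − r̄m) / 6 = 0.5856
Var(rm) = Σ(rm − r̄m)² / 6 = 1.9447
β = Cov / Var = 0.5856 / 1.9447 = 0.3011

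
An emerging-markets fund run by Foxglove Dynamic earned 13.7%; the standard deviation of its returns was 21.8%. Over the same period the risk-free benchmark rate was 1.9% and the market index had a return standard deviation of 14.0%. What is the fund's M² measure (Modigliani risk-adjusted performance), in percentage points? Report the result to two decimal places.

Sharpe = (Rp − Rf) / σp = (13.7% − 1.9%) / 21.8% = 0.5413
M² = Rf + Sharpe × σm = 1.9% + 0.5413 × 14.0% = 9.4782%

9.48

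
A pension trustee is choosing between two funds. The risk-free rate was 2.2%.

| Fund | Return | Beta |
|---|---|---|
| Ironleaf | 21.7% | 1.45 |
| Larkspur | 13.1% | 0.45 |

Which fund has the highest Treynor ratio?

Ironleaf: Treynor = (21.7% − 2.2%) / 1.45 = 13.448
Larkspur: Treynor = (13.1% − 2.2%) / 0.45 = 24.222
Highest: Larkspur (24.222).

Larkspur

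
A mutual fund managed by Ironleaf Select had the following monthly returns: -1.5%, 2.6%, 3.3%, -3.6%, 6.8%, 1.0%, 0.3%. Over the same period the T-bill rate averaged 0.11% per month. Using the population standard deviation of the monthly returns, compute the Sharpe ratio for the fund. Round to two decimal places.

r̄ = (-1.5 + 2.6 + 3.3 − 3.6 + 6.8 + 1 + 0.3) / 7 = 1.2714%
Σ(r − r̄)² = 68.8743; population σ = √(68.8743/7) = 3.1367%
Sharpe = (r̄ − rf) / σ = (1.2714 − 0.11) / 3.1367 = 1.1614 / 3.1367 = 0.3703

0.37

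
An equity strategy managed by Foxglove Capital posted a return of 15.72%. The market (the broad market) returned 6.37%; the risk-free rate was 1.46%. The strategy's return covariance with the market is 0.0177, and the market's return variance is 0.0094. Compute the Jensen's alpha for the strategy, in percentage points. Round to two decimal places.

β = Cov / Var = 0.0177 / 0.0094 = 1.8830
E[R] = Rf + β(Rm − Rf) = 1.46% + 1.8830 × (6.37% − 1.46%) = 10.7055%
α = Rp − E[R] = 15.72% − 10.7055% = 5.0145

5.01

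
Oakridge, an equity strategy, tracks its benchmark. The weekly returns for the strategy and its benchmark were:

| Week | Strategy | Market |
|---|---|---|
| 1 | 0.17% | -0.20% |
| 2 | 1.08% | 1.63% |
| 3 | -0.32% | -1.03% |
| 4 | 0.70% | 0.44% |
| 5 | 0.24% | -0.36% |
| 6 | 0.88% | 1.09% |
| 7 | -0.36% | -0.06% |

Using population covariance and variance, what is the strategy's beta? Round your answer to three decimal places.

r̄p = 0.3414%,  r̄m = 0.2157%
Cov = Σ(rp − r̄p)(rm − r̄m) / 7 = 0.3918
Var(rm) = Σ(rm − r̄m)² / 7 = 0.7067
β = Cov / Var = 0.3918 / 0.7067 = 0.5544

0.554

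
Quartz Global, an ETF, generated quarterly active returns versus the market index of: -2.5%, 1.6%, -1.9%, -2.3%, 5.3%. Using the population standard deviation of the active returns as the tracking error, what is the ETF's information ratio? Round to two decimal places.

0.01

r̄ = (-2.5 + 1.6 − 1.9 − 2.3 + 5.3) / 5 = 0.20 / 5 = 0.0400%
Σ(r − r̄)² = (-2.5 − 0.0400)² + (1.6 − 0.0400)² + (-1.9 − 0.0400)² + … = 45.7920
σ = √[45.7920 / 5] = 3.0263%
IR = r̄ / tracking error = 0.0400 / 3.0263 = 0.0132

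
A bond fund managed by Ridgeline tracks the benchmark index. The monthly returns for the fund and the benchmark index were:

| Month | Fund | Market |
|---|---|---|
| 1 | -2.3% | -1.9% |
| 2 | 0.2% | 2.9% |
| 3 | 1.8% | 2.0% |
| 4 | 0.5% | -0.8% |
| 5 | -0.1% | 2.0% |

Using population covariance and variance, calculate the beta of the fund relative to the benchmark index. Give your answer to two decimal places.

r̄p = 0.0200%,  r̄m = 0.8400%
Cov = Σ(rp − r̄p)(rm − r̄m) / 5 = 1.5732
Var(rm) = Σ(rm − r̄m)² / 5 = 3.4264
β = Cov / Var = 1.5732 / 3.4264 = 0.4591

0.46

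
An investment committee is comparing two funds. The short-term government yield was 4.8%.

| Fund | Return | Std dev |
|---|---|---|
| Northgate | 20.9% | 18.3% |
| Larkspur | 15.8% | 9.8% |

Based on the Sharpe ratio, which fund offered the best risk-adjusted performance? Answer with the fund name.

Larkspur

Northgate: Sharpe ratio = (20.9% − 4.8%) / 18.3% = 0.880
Larkspur: Sharpe ratio = (15.8% − 4.8%) / 9.8% = 1.122
Highest: Larkspur (1.122).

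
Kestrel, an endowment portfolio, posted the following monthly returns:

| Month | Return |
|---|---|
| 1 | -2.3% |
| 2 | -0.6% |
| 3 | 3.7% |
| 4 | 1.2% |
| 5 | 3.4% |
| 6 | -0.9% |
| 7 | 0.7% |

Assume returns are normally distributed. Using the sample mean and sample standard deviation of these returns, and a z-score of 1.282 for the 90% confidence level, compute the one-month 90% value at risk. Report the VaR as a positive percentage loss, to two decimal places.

2.11

μ = (-2.3 − 0.6 + 3.7 + 1.2 + 3.4 − 0.9 + 0.7) / 7 = 0.7429%
Sample σ = √[Σ(r − μ)² / 6] = √[29.7771 / 6] = √4.9629 = 2.2278%
VaR = −(μ − z·σ) = −(0.7429 − 1.282 × 2.2278) = −(-2.1131) = 2.1131%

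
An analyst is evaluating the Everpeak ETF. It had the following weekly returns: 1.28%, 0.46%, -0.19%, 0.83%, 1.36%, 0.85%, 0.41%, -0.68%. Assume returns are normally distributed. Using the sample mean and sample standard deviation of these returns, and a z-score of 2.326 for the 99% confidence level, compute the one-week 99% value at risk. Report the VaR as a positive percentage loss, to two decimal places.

Mean return r̄ = 4.320 / 8 = 0.5400%
Σ(r − r̄)² = 3.4448; sample σ = √(3.4448/7) = 0.7015%
VaR = −(r̄ − z·σ) = −(0.5400 − 2.326 × 0.7015) = −(-1.0917) = 1.0917%

1.09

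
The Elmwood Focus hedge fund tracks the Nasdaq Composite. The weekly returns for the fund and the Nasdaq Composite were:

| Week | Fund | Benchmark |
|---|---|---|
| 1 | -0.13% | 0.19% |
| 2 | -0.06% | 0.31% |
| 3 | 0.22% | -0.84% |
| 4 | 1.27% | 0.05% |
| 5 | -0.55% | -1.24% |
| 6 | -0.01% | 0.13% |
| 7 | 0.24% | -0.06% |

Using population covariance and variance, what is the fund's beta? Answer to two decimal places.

r̄p = 0.1400%,  r̄m = -0.2086%
Cov = Σ(rp − r̄p)(rm − r̄m) / 7 = 0.1009
Var(rm) = Σ(rm − r̄m)² / 7 = 0.2991
β = Cov / Var = 0.1009 / 0.2991 = 0.3373

0.34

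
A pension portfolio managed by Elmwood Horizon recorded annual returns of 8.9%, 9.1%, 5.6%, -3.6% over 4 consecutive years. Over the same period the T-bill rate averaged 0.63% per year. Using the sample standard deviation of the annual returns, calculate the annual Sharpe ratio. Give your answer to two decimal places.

Mean return μ = 20.00 / 4 = 5.0000%
Sample σ = √[Σ(r − μ)² / 3] = √[106.3400 / 3] = √35.4467 = 5.9537%
Sharpe = (μ − rf) / σ = (5.0000 − 0.63) / 5.9537 = 4.3700 / 5.9537 = 0.7340

0.73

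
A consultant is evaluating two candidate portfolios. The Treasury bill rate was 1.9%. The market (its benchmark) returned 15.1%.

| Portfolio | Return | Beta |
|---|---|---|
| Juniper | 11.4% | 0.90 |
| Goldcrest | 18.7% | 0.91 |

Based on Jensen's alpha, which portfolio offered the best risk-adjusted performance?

Juniper: α = 11.4% − [1.9% + 0.90 × (15.1% − 1.9%)] = -2.380
Goldcrest: α = 18.7% − [1.9% + 0.91 × (15.1% − 1.9%)] = 4.788
Highest: Goldcrest (4.788).

Goldcrest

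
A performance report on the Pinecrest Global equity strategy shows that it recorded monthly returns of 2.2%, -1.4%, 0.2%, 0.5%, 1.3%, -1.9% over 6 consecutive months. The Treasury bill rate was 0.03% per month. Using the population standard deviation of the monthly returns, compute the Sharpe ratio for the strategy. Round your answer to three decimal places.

0.084

r̄ = (2.2 − 1.4 + 0.2 + 0.5 + 1.3 − 1.9) / 6 = 0.1500%
Population std dev = √[12.2550 / 6] = 1.4292%
Sharpe = (r̄ − rf) / σ = (0.1500 − 0.03) / 1.4292 = 0.1200 / 1.4292 = 0.0840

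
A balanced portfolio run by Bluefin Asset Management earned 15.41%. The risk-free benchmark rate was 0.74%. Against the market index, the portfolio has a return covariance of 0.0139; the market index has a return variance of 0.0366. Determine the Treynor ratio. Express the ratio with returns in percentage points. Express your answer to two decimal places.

β = Cov / Var = 0.0139 / 0.0366 = 0.3798
Treynor = (Rp − Rf) / β = (15.41% − 0.74%) / 0.3798 = 14.67 / 0.3798 = 38.6256

38.63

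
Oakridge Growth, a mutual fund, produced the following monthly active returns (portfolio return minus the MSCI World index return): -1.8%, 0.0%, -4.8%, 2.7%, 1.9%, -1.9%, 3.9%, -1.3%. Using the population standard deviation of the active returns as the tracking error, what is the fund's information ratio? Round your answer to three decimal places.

-0.061

Mean return r̄ = -1.30 / 8 = -0.1625%
Σ(r − r̄)² = 57.4788; population σ = √(57.4788/8) = 2.6805%
IR = r̄ / tracking error = -0.1625 / 2.6805 = -0.0606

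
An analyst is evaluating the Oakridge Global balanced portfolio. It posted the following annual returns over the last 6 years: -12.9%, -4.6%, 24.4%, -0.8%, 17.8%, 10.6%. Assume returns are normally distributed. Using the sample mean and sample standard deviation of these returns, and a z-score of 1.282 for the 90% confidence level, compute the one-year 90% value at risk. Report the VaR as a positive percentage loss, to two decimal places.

12.51

r̄ = (-12.9 − 4.6 + 24.4 − 0.8 + 17.8 + 10.6) / 6 = 34.50 / 6 = 5.7500%
Sample σ = √[Σ(r − r̄)² / 5] = √[1014.3950 / 5] = √202.8790 = 14.2436%
VaR = −(r̄ − z·σ) = −(5.7500 − 1.282 × 14.2436) = −(-12.5103) = 12.5103%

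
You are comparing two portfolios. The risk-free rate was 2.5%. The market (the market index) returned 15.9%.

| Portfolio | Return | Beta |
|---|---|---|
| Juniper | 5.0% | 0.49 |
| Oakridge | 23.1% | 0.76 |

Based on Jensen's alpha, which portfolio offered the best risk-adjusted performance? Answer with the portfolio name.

Juniper: α = 5.0% − [2.5% + 0.49 × (15.9% − 2.5%)] = -4.066
Oakridge: α = 23.1% − [2.5% + 0.76 × (15.9% − 2.5%)] = 10.416
Highest: Oakridge (10.416).

Oakridge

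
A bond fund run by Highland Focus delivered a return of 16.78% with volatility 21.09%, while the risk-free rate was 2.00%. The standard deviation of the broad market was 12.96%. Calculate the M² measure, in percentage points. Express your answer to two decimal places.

Sharpe = (Rp − Rf) / σp = (16.78% − 2.00%) / 21.09% = 0.7008
M² = Rf + Sharpe × σm = 2.00% + 0.7008 × 12.96% = 11.0824%

11.08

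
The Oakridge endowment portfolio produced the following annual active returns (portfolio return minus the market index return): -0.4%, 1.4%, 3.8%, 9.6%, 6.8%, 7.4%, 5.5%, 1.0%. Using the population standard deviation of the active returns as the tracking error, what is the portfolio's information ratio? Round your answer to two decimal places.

1.33

r̄ = (-0.4 + 1.4 + 3.8 + 9.6 + 6.8 + 7.4 + 5.5 + 1) / 8 = 4.3875%
Σ(r − r̄)² = (-0.4 − 4.3875)² + (1.4 − 4.3875)² + (3.8 − 4.3875)² + … = 86.9688
σ = √[86.9688 / 8] = 3.2971%
IR = r̄ / tracking error = 4.3875 / 3.2971 = 1.3307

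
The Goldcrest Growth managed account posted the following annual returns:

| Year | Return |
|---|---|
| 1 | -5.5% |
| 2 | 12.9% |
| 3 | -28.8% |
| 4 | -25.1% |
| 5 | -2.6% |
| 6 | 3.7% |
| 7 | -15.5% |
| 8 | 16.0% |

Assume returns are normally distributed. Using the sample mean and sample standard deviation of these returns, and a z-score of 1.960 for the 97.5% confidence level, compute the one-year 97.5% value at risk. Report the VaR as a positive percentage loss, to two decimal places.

38.08

r̄ = (-5.5 + 12.9 − 28.8 − 25.1 − 2.6 + 3.7 − 15.5 + 16) / 8 = -44.90 / 8 = -5.6125%
Σ(r − r̄)² = (-5.5 − (-5.6125))² + (12.9 − (-5.6125))² + … = 1920.8088
sample σ = √(1920.8088 / 7) = √274.4013 = 16.5651%
VaR = −(r̄ − z·σ) = −(-5.6125 − 1.960 × 16.5651) = −(-38.0801) = 38.0801%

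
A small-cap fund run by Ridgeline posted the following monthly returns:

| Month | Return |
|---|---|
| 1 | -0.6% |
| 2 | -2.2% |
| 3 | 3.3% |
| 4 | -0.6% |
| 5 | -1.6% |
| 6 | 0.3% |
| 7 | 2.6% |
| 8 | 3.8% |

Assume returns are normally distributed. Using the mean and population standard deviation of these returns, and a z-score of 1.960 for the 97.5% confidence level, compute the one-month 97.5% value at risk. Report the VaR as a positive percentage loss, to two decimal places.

r̄ = (-0.6 − 2.2 + 3.3 − 0.6 − 1.6 + 0.3 + 2.6 + 3.8) / 8 = 0.6250%
Σ(r − r̄)² = (-0.6 − 0.6250)² + (-2.2 − 0.6250)² + … = 37.1750
population σ = √(37.1750 / 8) = √4.6469 = 2.1557%
VaR = −(r̄ − z·σ) = −(0.6250 − 1.960 × 2.1557) = −(-3.6002) = 3.6002%

3.60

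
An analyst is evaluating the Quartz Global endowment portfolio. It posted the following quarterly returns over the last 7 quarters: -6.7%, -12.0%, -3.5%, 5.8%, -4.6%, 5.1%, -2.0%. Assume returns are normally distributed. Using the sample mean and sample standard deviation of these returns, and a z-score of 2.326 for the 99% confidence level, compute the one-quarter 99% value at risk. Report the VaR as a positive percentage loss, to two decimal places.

Mean return μ = -17.90 / 7 = -2.5571%
Sample σ = √[Σ(r − μ)² / 6] = √[240.1771 / 6] = √40.0295 = 6.3269%
VaR = −(μ − z·σ) = −(-2.5571 − 2.326 × 6.3269) = −(-17.2735) = 17.2735%

17.27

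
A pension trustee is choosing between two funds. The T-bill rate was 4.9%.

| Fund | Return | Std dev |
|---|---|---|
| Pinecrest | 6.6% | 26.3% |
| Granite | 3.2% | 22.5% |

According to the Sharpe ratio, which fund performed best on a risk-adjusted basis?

Pinecrest: Sharpe ratio = (6.6% − 4.9%) / 26.3% = 0.065
Granite: Sharpe ratio = (3.2% − 4.9%) / 22.5% = -0.076
Highest: Pinecrest (0.065).

Pinecrest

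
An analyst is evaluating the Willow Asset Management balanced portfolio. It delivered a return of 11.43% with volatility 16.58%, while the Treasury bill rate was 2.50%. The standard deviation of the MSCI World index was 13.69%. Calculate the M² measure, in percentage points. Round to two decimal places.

9.87

Sharpe = (Rp − Rf) / σp = (11.43% − 2.50%) / 16.58% = 0.5386
M² = Rf + Sharpe × σm = 2.50% + 0.5386 × 13.69% = 9.8734%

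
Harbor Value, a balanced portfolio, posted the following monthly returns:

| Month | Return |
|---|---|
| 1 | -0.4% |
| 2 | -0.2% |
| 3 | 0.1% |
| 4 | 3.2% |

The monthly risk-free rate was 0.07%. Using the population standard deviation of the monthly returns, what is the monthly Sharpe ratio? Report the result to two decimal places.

r̄ = (-0.4 − 0.2 + 0.1 + 3.2) / 4 = 2.70 / 4 = 0.6750%
Σ(r − r̄)² = (-0.4 − 0.6750)² + (-0.2 − 0.6750)² + (0.1 − 0.6750)² + … = 8.6275
population σ = √(8.6275 / 4) = √2.1569 = 1.4686%
Sharpe = (r̄ − rf) / σ = (0.6750 − 0.07) / 1.4686 = 0.6050 / 1.4686 = 0.4120

0.41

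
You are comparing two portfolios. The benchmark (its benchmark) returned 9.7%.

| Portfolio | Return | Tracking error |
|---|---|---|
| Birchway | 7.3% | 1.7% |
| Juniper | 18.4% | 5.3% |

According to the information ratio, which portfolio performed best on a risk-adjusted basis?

Juniper

Birchway: IR = (7.3% − 9.7%) / 1.7% = -1.412
Juniper: IR = (18.4% − 9.7%) / 5.3% = 1.642
Highest: Juniper (1.642).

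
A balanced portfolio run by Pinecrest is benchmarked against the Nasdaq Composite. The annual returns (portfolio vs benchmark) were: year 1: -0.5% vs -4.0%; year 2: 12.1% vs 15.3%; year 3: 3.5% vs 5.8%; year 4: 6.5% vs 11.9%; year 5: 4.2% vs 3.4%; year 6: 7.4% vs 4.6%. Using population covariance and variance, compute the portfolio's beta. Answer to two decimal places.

0.56

r̄p = 5.5333%,  r̄m = 6.1667%
Cov = Σ(rp − r̄p)(rm − r̄m) / 6 = 21.3944
Var(rm) = Σ(rm − r̄m)² / 6 = 38.3156
β = Cov / Var = 21.3944 / 38.3156 = 0.5584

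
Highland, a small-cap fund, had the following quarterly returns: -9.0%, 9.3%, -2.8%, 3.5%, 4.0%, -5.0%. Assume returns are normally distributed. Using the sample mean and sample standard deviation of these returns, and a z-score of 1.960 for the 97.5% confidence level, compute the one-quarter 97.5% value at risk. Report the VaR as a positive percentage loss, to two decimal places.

13.25

Mean return μ = 0.00 / 6 = 0.0000%
Σ(r − μ)² = (-9 − 0.0000)² + (9.3 − 0.0000)² + … = 228.5800
σ = √[228.5800 / 5] = 6.7614%
VaR = −(μ − z·σ) = −(0.0000 − 1.960 × 6.7614) = −(-13.2523) = 13.2523%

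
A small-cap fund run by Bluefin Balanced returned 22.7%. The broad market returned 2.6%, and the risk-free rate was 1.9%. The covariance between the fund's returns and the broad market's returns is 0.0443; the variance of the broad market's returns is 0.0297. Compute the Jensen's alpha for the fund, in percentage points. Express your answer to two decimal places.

19.76

β = Cov / Var = 0.0443 / 0.0297 = 1.4916
E[R] = Rf + β(Rm − Rf) = 1.9% + 1.4916 × (2.6% − 1.9%) = 2.9441%
α = Rp − E[R] = 22.7% − 2.9441% = 19.7559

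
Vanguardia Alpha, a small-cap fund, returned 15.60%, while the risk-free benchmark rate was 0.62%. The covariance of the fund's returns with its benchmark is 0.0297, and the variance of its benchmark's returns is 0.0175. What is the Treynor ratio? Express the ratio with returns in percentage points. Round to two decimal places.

8.83

β = Cov / Var = 0.0297 / 0.0175 = 1.6971
Treynor = (Rp − Rf) / β = (15.60% − 0.62%) / 1.6971 = 14.98 / 1.6971 = 8.8268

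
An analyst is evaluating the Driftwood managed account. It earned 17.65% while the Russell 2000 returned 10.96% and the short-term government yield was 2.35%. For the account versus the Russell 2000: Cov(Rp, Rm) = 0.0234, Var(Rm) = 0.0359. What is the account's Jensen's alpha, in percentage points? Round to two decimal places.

9.69

β = Cov / Var = 0.0234 / 0.0359 = 0.6518
E[R] = Rf + β(Rm − Rf) = 2.35% + 0.6518 × (10.96% − 2.35%) = 7.9620%
α = Rp − E[R] = 17.65% − 7.9620% = 9.6880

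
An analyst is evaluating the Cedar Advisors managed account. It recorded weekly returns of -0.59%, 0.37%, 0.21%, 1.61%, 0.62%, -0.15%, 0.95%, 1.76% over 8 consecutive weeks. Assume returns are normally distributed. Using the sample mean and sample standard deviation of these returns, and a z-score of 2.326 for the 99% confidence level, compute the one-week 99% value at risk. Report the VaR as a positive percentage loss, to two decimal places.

r̄ = (-0.59 + 0.37 + 0.21 + 1.61 + 0.62 − 0.15 + 0.95 + 1.76) / 8 = 0.5975%
Σ(r − r̄)² = (-0.59 − 0.5975)² + (0.37 − 0.5975)² + (0.21 − 0.5975)² + … = 4.6722
sample σ = √(4.6722 / 7) = √0.6675 = 0.8170%
VaR = −(r̄ − z·σ) = −(0.5975 − 2.326 × 0.8170) = −(-1.3028) = 1.3028%

1.30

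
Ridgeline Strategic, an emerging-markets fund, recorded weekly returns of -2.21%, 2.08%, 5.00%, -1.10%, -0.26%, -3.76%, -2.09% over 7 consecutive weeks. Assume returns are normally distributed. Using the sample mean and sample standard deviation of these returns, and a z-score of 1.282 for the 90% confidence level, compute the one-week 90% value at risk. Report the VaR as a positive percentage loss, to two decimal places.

4.15

μ = (-2.21 + 2.08 + 5 − 1.1 − 0.26 − 3.76 − 2.09) / 7 = -0.3343%
Sample std dev = √[53.2116 / 6] = 2.9780%
VaR = −(μ − z·σ) = −(-0.3343 − 1.282 × 2.9780) = −(-4.1521) = 4.1521%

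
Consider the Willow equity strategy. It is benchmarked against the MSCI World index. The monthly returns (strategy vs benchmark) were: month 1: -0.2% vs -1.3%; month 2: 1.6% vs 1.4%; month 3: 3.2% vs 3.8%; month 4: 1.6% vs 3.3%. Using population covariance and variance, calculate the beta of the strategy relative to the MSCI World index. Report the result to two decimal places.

r̄p = 1.5500%,  r̄m = 1.8000%
Cov = Σ(rp − r̄p)(rm − r̄m) / 4 = 2.1950
Var(rm) = Σ(rm − r̄m)² / 4 = 4.0050
β = Cov / Var = 2.1950 / 4.0050 = 0.5481

0.55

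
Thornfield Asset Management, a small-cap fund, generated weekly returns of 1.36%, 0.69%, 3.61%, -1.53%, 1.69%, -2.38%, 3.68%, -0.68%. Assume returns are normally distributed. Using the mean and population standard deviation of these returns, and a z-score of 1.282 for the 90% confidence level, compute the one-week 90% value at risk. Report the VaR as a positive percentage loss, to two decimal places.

1.88

Mean return r̄ = 6.440 / 8 = 0.8050%
Population σ = √[Σ(r − r̄)² / 8] = √[35.0398 / 8] = √4.3800 = 2.0928%
VaR = −(r̄ − z·σ) = −(0.8050 − 1.282 × 2.0928) = −(-1.8780) = 1.8780%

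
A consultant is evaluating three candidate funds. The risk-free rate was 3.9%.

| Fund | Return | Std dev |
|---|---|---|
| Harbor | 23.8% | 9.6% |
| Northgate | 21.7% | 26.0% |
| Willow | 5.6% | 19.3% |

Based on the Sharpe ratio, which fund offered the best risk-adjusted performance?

Harbor: Sharpe ratio = (23.8% − 3.9%) / 9.6% = 2.073
Northgate: Sharpe ratio = (21.7% − 3.9%) / 26.0% = 0.685
Willow: Sharpe ratio = (5.6% − 3.9%) / 19.3% = 0.088
Highest: Harbor (2.073).

Harbor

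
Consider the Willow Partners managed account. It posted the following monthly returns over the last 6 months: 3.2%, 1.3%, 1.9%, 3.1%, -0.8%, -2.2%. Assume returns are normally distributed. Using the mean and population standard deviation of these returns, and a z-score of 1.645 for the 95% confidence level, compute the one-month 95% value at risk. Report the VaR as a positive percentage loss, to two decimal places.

2.18

Mean return r̄ = 6.50 / 6 = 1.0833%
Σ(r − r̄)² = (3.2 − 1.0833)² + (1.3 − 1.0833)² + … = 23.5883
population σ = √(23.5883 / 6) = √3.9314 = 1.9828%
VaR = −(r̄ − z·σ) = −(1.0833 − 1.645 × 1.9828) = −(-2.1784) = 2.1784%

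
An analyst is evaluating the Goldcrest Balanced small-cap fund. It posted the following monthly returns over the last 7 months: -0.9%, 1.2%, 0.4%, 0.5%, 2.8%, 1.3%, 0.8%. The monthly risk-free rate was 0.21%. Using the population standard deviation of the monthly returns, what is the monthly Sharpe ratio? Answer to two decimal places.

0.64

Mean return r̄ = 6.10 / 7 = 0.8714%
Population σ = √[Σ(r − r̄)² / 7] = √[7.5143 / 7] = √1.0735 = 1.0361%
Sharpe = (r̄ − rf) / σ = (0.8714 − 0.21) / 1.0361 = 0.6614 / 1.0361 = 0.6384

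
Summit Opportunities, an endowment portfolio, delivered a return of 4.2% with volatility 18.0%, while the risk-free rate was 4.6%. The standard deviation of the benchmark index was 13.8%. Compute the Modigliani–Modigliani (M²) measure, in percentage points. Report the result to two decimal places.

4.29

Sharpe = (Rp − Rf) / σp = (4.2% − 4.6%) / 18.0% = -0.0222
M² = Rf + Sharpe × σm = 4.6% + -0.0222 × 13.8% = 4.2936%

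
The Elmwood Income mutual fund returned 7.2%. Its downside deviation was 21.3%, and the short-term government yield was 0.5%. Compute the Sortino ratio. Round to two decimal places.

0.31

Sortino = (Rp − Rf) / σd = (7.2% − 0.5%) / 21.3% = 6.70% / 21.3% = 0.3146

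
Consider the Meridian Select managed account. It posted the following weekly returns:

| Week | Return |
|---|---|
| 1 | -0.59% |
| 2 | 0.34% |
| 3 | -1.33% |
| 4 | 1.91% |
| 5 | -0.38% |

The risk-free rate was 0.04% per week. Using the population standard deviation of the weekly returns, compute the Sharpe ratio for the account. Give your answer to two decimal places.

μ = (-0.59 + 0.34 − 1.33 + 1.91 − 0.38) / 5 = -0.0100%
Σ(r − μ)² = (-0.59 − (-0.0100))² + (0.34 − (-0.0100))² + (-1.33 − (-0.0100))² + … = 6.0246
population σ = √(6.0246 / 5) = √1.2049 = 1.0977%
Sharpe = (μ − rf) / σ = (-0.0100 − 0.04) / 1.0977 = -0.0500 / 1.0977 = -0.0455

-0.05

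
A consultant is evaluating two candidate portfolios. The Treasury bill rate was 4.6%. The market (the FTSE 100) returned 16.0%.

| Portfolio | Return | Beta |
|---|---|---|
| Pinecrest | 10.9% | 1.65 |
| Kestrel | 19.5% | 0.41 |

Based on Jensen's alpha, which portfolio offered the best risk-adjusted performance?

Pinecrest: α = 10.9% − [4.6% + 1.65 × (16.0% − 4.6%)] = -12.510
Kestrel: α = 19.5% − [4.6% + 0.41 × (16.0% − 4.6%)] = 10.226
Highest: Kestrel (10.226).

Kestrel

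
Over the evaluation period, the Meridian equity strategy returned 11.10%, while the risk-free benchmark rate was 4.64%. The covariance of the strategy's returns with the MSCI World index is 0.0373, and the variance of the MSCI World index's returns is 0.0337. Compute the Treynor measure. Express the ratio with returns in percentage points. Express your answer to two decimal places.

5.84

β = Cov / Var = 0.0373 / 0.0337 = 1.1068
Treynor = (Rp − Rf) / β = (11.10% − 4.64%) / 1.1068 = 6.46 / 1.1068 = 5.8366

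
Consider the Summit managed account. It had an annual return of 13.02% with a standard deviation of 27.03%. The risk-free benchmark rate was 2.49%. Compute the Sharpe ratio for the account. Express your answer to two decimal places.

Sharpe = (Rp − Rf) / σp = (13.02% − 2.49%) / 27.03% = 10.53% / 27.03% = 0.3896

0.39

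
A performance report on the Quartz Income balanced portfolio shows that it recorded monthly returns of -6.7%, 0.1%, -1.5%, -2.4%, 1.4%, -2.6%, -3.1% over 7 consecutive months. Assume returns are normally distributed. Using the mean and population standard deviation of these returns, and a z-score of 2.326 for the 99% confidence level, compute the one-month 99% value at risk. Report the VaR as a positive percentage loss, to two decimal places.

7.67

μ = (-6.7 + 0.1 − 1.5 − 2.4 + 1.4 − 2.6 − 3.1) / 7 = -14.80 / 7 = -2.1143%
Population std dev = √[39.9486 / 7] = 2.3889%
VaR = −(μ − z·σ) = −(-2.1143 − 2.326 × 2.3889) = −(-7.6709) = 7.6709%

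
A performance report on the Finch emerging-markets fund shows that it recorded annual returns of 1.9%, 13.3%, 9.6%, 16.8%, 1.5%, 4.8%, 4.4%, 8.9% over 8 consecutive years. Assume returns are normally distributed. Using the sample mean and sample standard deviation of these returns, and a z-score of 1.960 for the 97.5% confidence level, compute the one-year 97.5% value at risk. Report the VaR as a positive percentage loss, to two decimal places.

r̄ = (1.9 + 13.3 + 9.6 + 16.8 + 1.5 + 4.8 + 4.4 + 8.9) / 8 = 7.6500%
Σ(r − r̄)² = (1.9 − 7.6500)² + (13.3 − 7.6500)² + (9.6 − 7.6500)² + … = 210.5800
σ = √[210.5800 / 7] = 5.4848%
VaR = −(r̄ − z·σ) = −(7.6500 − 1.960 × 5.4848) = −(-3.1002) = 3.1002%

3.10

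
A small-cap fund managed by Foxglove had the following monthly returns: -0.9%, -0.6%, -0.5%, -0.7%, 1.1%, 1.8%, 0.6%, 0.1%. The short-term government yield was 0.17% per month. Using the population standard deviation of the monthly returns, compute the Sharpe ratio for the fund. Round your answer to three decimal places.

-0.063

Mean return r̄ = 0.90 / 8 = 0.1125%
Population std dev = √[6.6288 / 8] = 0.9103%
Sharpe = (r̄ − rf) / σ = (0.1125 − 0.17) / 0.9103 = -0.0575 / 0.9103 = -0.0632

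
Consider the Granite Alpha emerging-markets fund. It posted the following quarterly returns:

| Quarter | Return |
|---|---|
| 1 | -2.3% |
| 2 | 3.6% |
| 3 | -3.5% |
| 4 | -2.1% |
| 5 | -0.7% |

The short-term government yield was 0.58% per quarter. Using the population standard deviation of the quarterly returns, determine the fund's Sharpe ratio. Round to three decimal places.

μ = (-2.3 + 3.6 − 3.5 − 2.1 − 0.7) / 5 = -5.00 / 5 = -1.0000%
Σ(r − μ)² = (-2.3 − (-1.0000))² + (3.6 − (-1.0000))² + … = 30.4000
σ = √[30.4000 / 5] = 2.4658%
Sharpe = (μ − rf) / σ = (-1.0000 − 0.58) / 2.4658 = -1.5800 / 2.4658 = -0.6408

-0.641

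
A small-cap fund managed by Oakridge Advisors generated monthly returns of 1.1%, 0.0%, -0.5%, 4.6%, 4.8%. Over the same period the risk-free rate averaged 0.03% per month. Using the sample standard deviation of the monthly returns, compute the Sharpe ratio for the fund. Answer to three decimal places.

r̄ = (1.1 + 0 − 0.5 + 4.6 + 4.8) / 5 = 10.00 / 5 = 2.0000%
Σ(r − r̄)² = (1.1 − 2.0000)² + (0 − 2.0000)² + (-0.5 − 2.0000)² + … = 25.6600
sample σ = √(25.6600 / 4) = √6.4150 = 2.5328%
Sharpe = (r̄ − rf) / σ = (2.0000 − 0.03) / 2.5328 = 1.9700 / 2.5328 = 0.7778

0.778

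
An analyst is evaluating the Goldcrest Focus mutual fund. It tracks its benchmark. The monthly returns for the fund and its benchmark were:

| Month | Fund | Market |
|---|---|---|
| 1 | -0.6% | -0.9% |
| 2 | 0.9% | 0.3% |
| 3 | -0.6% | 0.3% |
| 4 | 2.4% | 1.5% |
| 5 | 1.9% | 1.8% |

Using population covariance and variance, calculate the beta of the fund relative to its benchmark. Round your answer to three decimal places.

r̄p = 0.8000%,  r̄m = 0.6000%
Cov = Σ(rp − r̄p)(rm − r̄m) / 5 = 1.0500
Var(rm) = Σ(rm − r̄m)² / 5 = 0.9360
β = Cov / Var = 1.0500 / 0.9360 = 1.1218

1.122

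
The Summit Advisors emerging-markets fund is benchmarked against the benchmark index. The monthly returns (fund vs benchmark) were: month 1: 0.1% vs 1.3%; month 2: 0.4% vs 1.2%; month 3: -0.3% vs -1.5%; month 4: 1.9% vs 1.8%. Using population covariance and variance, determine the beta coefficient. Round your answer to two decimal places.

r̄p = 0.5250%,  r̄m = 0.7000%
Cov = Σ(rp − r̄p)(rm − r̄m) / 4 = 0.7525
Var(rm) = Σ(rm − r̄m)² / 4 = 1.6650
β = Cov / Var = 0.7525 / 1.6650 = 0.4520

0.45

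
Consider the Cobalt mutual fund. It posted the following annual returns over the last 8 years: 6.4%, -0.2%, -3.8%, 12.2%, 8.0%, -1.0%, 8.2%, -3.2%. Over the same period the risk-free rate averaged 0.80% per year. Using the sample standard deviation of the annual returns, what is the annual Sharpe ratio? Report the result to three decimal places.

0.416

Mean return r̄ = 26.60 / 8 = 3.3250%
Σ(r − r̄)² = 258.3150; sample σ = √(258.3150/7) = 6.0747%
Sharpe = (r̄ − rf) / σ = (3.3250 − 0.8) / 6.0747 = 2.5250 / 6.0747 = 0.4157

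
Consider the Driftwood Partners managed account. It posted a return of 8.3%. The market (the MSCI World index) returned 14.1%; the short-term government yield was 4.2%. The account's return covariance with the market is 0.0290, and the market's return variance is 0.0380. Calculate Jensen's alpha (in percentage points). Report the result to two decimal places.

-3.46

β = Cov / Var = 0.0290 / 0.0380 = 0.7632
E[R] = Rf + β(Rm − Rf) = 4.2% + 0.7632 × (14.1% − 4.2%) = 11.7557%
α = Rp − E[R] = 8.3% − 11.7557% = -3.4557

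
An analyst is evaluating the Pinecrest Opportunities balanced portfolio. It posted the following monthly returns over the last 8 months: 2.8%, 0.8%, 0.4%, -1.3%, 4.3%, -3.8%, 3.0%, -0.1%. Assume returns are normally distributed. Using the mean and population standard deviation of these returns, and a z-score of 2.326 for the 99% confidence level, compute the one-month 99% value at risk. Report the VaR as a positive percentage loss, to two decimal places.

μ = (2.8 + 0.8 + 0.4 − 1.3 + 4.3 − 3.8 + 3 − 0.1) / 8 = 0.7625%
Population std dev = √[47.6188 / 8] = 2.4397%
VaR = −(μ − z·σ) = −(0.7625 − 2.326 × 2.4397) = −(-4.9122) = 4.9122%

4.91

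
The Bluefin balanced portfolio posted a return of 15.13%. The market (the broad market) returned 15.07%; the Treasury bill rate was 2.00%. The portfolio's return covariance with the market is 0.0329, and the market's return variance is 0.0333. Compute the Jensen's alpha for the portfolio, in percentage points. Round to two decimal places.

β = Cov / Var = 0.0329 / 0.0333 = 0.9880
E[R] = Rf + β(Rm − Rf) = 2.00% + 0.9880 × (15.07% − 2.00%) = 14.9132%
α = Rp − E[R] = 15.13% − 14.9132% = 0.2168

0.22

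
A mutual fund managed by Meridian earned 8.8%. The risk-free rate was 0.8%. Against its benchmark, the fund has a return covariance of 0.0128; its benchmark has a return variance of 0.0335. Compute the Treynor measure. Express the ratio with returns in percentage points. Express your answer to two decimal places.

20.94

β = Cov / Var = 0.0128 / 0.0335 = 0.3821
Treynor = (Rp − Rf) / β = (8.8% − 0.8%) / 0.3821 = 8.00 / 0.3821 = 20.9369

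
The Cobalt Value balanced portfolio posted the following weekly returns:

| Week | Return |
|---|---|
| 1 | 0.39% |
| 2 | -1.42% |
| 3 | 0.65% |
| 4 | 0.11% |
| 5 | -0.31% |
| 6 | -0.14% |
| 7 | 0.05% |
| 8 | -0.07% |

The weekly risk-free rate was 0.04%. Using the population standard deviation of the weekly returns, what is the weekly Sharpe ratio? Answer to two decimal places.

-0.23

r̄ = (0.39 − 1.42 + 0.65 + 0.11 − 0.31 − 0.14 + 0.05 − 0.07) / 8 = -0.0925%
Population σ = √[Σ(r − r̄)² / 8] = √[2.6578 / 8] = √0.3322 = 0.5764%
Sharpe = (r̄ − rf) / σ = (-0.0925 − 0.04) / 0.5764 = -0.1325 / 0.5764 = -0.2299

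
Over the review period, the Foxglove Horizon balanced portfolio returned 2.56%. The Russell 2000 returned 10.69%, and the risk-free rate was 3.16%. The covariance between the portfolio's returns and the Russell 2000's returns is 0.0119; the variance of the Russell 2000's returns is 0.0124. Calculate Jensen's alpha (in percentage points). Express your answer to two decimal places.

β = Cov / Var = 0.0119 / 0.0124 = 0.9597
E[R] = Rf + β(Rm − Rf) = 3.16% + 0.9597 × (10.69% − 3.16%) = 10.3865%
α = Rp − E[R] = 2.56% − 10.3865% = -7.8265

-7.83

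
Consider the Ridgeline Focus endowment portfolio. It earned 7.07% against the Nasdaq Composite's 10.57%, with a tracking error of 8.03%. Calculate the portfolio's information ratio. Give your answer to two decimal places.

IR = (Rp − Rb) / TE = (7.07% − 10.57%) / 8.03% = -3.50% / 8.03% = -0.4359

-0.44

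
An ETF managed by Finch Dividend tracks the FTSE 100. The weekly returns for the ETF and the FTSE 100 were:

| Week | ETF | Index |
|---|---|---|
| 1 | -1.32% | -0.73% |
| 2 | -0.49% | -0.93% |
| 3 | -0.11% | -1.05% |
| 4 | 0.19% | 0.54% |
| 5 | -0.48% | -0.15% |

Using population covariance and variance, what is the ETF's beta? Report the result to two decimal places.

r̄p = -0.4420%,  r̄m = -0.4640%
Cov = Σ(rp − r̄p)(rm − r̄m) / 5 = 0.1368
Var(rm) = Σ(rm − r̄m)² / 5 = 0.3476
β = Cov / Var = 0.1368 / 0.3476 = 0.3936

0.39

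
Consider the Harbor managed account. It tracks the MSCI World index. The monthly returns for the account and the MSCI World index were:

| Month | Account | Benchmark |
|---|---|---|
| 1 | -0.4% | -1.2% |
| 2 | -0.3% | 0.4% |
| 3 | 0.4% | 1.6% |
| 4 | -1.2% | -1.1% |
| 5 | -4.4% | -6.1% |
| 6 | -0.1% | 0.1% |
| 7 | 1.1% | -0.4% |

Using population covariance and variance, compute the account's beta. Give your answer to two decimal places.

r̄p = -0.7000%,  r̄m = -0.9571%
Cov = Σ(rp − r̄p)(rm − r̄m) / 7 = 3.4314
Var(rm) = Σ(rm − r̄m)² / 7 = 5.1910
β = Cov / Var = 3.4314 / 5.1910 = 0.6610

0.66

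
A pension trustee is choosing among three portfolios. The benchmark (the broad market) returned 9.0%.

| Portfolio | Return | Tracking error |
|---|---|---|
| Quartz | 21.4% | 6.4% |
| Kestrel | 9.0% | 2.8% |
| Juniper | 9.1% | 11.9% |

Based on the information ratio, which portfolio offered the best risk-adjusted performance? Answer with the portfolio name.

Quartz: IR = (21.4% − 9.0%) / 6.4% = 1.938
Kestrel: IR = (9.0% − 9.0%) / 2.8% = 0.000
Juniper: IR = (9.1% − 9.0%) / 11.9% = 0.008
Highest: Quartz (1.938).

Quartz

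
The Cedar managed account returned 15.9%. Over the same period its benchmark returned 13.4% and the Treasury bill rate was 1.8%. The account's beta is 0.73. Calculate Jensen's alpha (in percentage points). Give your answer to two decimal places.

CAPM expected return = Rf + β(Rm − Rf) = 1.8% + 0.73 × (13.4% − 1.8%) = 1.8 + 0.73 × 11.60 = 10.2680%
Jensen's α = Rp − E[R] = 15.9% − 10.2680% = 5.6320

5.63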